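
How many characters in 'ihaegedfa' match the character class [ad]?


Character class [ad] matches any of: {a, d}
Scanning string 'ihaegedfa' character by character:
  pos 0: 'i' -> no
  pos 1: 'h' -> no
  pos 2: 'a' -> MATCH
  pos 3: 'e' -> no
  pos 4: 'g' -> no
  pos 5: 'e' -> no
  pos 6: 'd' -> MATCH
  pos 7: 'f' -> no
  pos 8: 'a' -> MATCH
Total matches: 3

3


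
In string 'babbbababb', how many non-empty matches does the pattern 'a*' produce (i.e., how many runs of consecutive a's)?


Pattern 'a*' matches zero or more a's. We want non-empty runs of consecutive a's.
String: 'babbbababb'
Walking through the string to find runs of a's:
  Run 1: positions 1-1 -> 'a'
  Run 2: positions 5-5 -> 'a'
  Run 3: positions 7-7 -> 'a'
Non-empty runs found: ['a', 'a', 'a']
Count: 3

3


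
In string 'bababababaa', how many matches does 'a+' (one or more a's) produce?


Pattern 'a+' matches one or more consecutive a's.
String: 'bababababaa'
Scanning for runs of a:
  Match 1: 'a' (length 1)
  Match 2: 'a' (length 1)
  Match 3: 'a' (length 1)
  Match 4: 'a' (length 1)
  Match 5: 'aa' (length 2)
Total matches: 5

5


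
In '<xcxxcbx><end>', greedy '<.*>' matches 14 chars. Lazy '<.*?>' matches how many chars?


Greedy '<.*>' tries to match as MUCH as possible.
Lazy '<.*?>' tries to match as LITTLE as possible.

String: '<xcxxcbx><end>'
Greedy '<.*>' starts at first '<' and extends to the LAST '>': '<xcxxcbx><end>' (14 chars)
Lazy '<.*?>' starts at first '<' and stops at the FIRST '>': '<xcxxcbx>' (9 chars)

9


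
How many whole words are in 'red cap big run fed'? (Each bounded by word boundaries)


Word boundaries (\b) mark the start/end of each word.
Text: 'red cap big run fed'
Splitting by whitespace:
  Word 1: 'red'
  Word 2: 'cap'
  Word 3: 'big'
  Word 4: 'run'
  Word 5: 'fed'
Total whole words: 5

5


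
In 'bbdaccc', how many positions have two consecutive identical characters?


Looking for consecutive identical characters in 'bbdaccc':
  pos 0-1: 'b' vs 'b' -> MATCH ('bb')
  pos 1-2: 'b' vs 'd' -> different
  pos 2-3: 'd' vs 'a' -> different
  pos 3-4: 'a' vs 'c' -> different
  pos 4-5: 'c' vs 'c' -> MATCH ('cc')
  pos 5-6: 'c' vs 'c' -> MATCH ('cc')
Consecutive identical pairs: ['bb', 'cc', 'cc']
Count: 3

3


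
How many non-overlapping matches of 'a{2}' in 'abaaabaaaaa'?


Pattern 'a{2}' matches exactly 2 consecutive a's (greedy, non-overlapping).
String: 'abaaabaaaaa'
Scanning for runs of a's:
  Run at pos 0: 'a' (length 1) -> 0 match(es)
  Run at pos 2: 'aaa' (length 3) -> 1 match(es)
  Run at pos 6: 'aaaaa' (length 5) -> 2 match(es)
Matches found: ['aa', 'aa', 'aa']
Total: 3

3


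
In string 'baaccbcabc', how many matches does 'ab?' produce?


Pattern 'ab?' matches 'a' optionally followed by 'b'.
String: 'baaccbcabc'
Scanning left to right for 'a' then checking next char:
  Match 1: 'a' (a not followed by b)
  Match 2: 'a' (a not followed by b)
  Match 3: 'ab' (a followed by b)
Total matches: 3

3


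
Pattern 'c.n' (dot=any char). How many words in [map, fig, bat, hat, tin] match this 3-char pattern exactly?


Pattern 'c.n' means: starts with 'c', any single char, ends with 'n'.
Checking each word (must be exactly 3 chars):
  'map' (len=3): no
  'fig' (len=3): no
  'bat' (len=3): no
  'hat' (len=3): no
  'tin' (len=3): no
Matching words: []
Total: 0

0


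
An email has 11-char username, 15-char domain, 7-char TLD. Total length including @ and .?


An email address has format: username@domain.tld
Username length: 11
'@' character: 1
Domain length: 15
'.' character: 1
TLD length: 7
Total = 11 + 1 + 15 + 1 + 7 = 35

35


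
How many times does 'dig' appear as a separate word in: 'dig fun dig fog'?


Scanning each word for exact match 'dig':
  Word 1: 'dig' -> MATCH
  Word 2: 'fun' -> no
  Word 3: 'dig' -> MATCH
  Word 4: 'fog' -> no
Total matches: 2

2


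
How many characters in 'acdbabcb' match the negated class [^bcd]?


Negated class [^bcd] matches any char NOT in {b, c, d}
Scanning 'acdbabcb':
  pos 0: 'a' -> MATCH
  pos 1: 'c' -> no (excluded)
  pos 2: 'd' -> no (excluded)
  pos 3: 'b' -> no (excluded)
  pos 4: 'a' -> MATCH
  pos 5: 'b' -> no (excluded)
  pos 6: 'c' -> no (excluded)
  pos 7: 'b' -> no (excluded)
Total matches: 2

2


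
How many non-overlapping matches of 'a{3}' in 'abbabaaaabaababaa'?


Pattern 'a{3}' matches exactly 3 consecutive a's (greedy, non-overlapping).
String: 'abbabaaaabaababaa'
Scanning for runs of a's:
  Run at pos 0: 'a' (length 1) -> 0 match(es)
  Run at pos 3: 'a' (length 1) -> 0 match(es)
  Run at pos 5: 'aaaa' (length 4) -> 1 match(es)
  Run at pos 10: 'aa' (length 2) -> 0 match(es)
  Run at pos 13: 'a' (length 1) -> 0 match(es)
  Run at pos 15: 'aa' (length 2) -> 0 match(es)
Matches found: ['aaa']
Total: 1

1


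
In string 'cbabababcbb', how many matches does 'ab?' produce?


Pattern 'ab?' matches 'a' optionally followed by 'b'.
String: 'cbabababcbb'
Scanning left to right for 'a' then checking next char:
  Match 1: 'ab' (a followed by b)
  Match 2: 'ab' (a followed by b)
  Match 3: 'ab' (a followed by b)
Total matches: 3

3


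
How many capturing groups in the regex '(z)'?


To count capturing groups, count each '(' that starts a group.
Pattern: '(z)'
Walking through the pattern:
  Position 0: '(' -> group #1
Total capturing groups: 1

1


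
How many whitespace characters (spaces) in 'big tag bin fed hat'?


\s matches whitespace characters (spaces, tabs, etc.).
Text: 'big tag bin fed hat'
This text has 5 words separated by spaces.
Number of spaces = number of words - 1 = 5 - 1 = 4

4


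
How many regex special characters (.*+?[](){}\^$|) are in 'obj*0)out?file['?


Regex special characters are: . * + ? [ ] ( ) { } \ ^ $ |
Scanning 'obj*0)out?file[':
  pos 3: '*' -> SPECIAL
  pos 5: ')' -> SPECIAL
  pos 9: '?' -> SPECIAL
  pos 14: '[' -> SPECIAL
Special chars found: ['*', ')', '?', '[']
Total: 4

4


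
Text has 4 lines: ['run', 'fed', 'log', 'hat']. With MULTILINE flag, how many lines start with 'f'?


With MULTILINE flag, ^ matches the start of each line.
Lines: ['run', 'fed', 'log', 'hat']
Checking which lines start with 'f':
  Line 1: 'run' -> no
  Line 2: 'fed' -> MATCH
  Line 3: 'log' -> no
  Line 4: 'hat' -> no
Matching lines: ['fed']
Count: 1

1


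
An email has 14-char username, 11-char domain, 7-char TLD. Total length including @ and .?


An email address has format: username@domain.tld
Username length: 14
'@' character: 1
Domain length: 11
'.' character: 1
TLD length: 7
Total = 14 + 1 + 11 + 1 + 7 = 34

34


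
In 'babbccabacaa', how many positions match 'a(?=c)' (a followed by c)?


Lookahead 'a(?=c)' matches 'a' only when followed by 'c'.
String: 'babbccabacaa'
Checking each position where char is 'a':
  pos 1: 'a' -> no (next='b')
  pos 6: 'a' -> no (next='b')
  pos 8: 'a' -> MATCH (next='c')
  pos 10: 'a' -> no (next='a')
Matching positions: [8]
Count: 1

1


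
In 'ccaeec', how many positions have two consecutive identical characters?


Looking for consecutive identical characters in 'ccaeec':
  pos 0-1: 'c' vs 'c' -> MATCH ('cc')
  pos 1-2: 'c' vs 'a' -> different
  pos 2-3: 'a' vs 'e' -> different
  pos 3-4: 'e' vs 'e' -> MATCH ('ee')
  pos 4-5: 'e' vs 'c' -> different
Consecutive identical pairs: ['cc', 'ee']
Count: 2

2


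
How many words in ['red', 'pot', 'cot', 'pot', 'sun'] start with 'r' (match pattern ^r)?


Pattern ^r anchors to start of word. Check which words begin with 'r':
  'red' -> MATCH (starts with 'r')
  'pot' -> no
  'cot' -> no
  'pot' -> no
  'sun' -> no
Matching words: ['red']
Count: 1

1


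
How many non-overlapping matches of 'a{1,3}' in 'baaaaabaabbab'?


Pattern 'a{1,3}' matches between 1 and 3 consecutive a's (greedy).
String: 'baaaaabaabbab'
Finding runs of a's and applying greedy matching:
  Run at pos 1: 'aaaaa' (length 5)
  Run at pos 7: 'aa' (length 2)
  Run at pos 11: 'a' (length 1)
Matches: ['aaa', 'aa', 'aa', 'a']
Count: 4

4


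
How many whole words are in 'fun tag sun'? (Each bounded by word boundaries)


Word boundaries (\b) mark the start/end of each word.
Text: 'fun tag sun'
Splitting by whitespace:
  Word 1: 'fun'
  Word 2: 'tag'
  Word 3: 'sun'
Total whole words: 3

3


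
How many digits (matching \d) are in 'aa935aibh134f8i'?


\d matches any digit 0-9.
Scanning 'aa935aibh134f8i':
  pos 2: '9' -> DIGIT
  pos 3: '3' -> DIGIT
  pos 4: '5' -> DIGIT
  pos 9: '1' -> DIGIT
  pos 10: '3' -> DIGIT
  pos 11: '4' -> DIGIT
  pos 13: '8' -> DIGIT
Digits found: ['9', '3', '5', '1', '3', '4', '8']
Total: 7

7


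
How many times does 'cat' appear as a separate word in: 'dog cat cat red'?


Scanning each word for exact match 'cat':
  Word 1: 'dog' -> no
  Word 2: 'cat' -> MATCH
  Word 3: 'cat' -> MATCH
  Word 4: 'red' -> no
Total matches: 2

2


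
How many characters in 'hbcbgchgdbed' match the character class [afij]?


Character class [afij] matches any of: {a, f, i, j}
Scanning string 'hbcbgchgdbed' character by character:
  pos 0: 'h' -> no
  pos 1: 'b' -> no
  pos 2: 'c' -> no
  pos 3: 'b' -> no
  pos 4: 'g' -> no
  pos 5: 'c' -> no
  pos 6: 'h' -> no
  pos 7: 'g' -> no
  pos 8: 'd' -> no
  pos 9: 'b' -> no
  pos 10: 'e' -> no
  pos 11: 'd' -> no
Total matches: 0

0


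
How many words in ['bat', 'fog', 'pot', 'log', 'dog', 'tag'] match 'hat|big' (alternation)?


Alternation 'hat|big' matches either 'hat' or 'big'.
Checking each word:
  'bat' -> no
  'fog' -> no
  'pot' -> no
  'log' -> no
  'dog' -> no
  'tag' -> no
Matches: []
Count: 0

0


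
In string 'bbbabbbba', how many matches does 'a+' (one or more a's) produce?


Pattern 'a+' matches one or more consecutive a's.
String: 'bbbabbbba'
Scanning for runs of a:
  Match 1: 'a' (length 1)
  Match 2: 'a' (length 1)
Total matches: 2

2


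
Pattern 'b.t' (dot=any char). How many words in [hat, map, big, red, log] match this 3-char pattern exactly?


Pattern 'b.t' means: starts with 'b', any single char, ends with 't'.
Checking each word (must be exactly 3 chars):
  'hat' (len=3): no
  'map' (len=3): no
  'big' (len=3): no
  'red' (len=3): no
  'log' (len=3): no
Matching words: []
Total: 0

0


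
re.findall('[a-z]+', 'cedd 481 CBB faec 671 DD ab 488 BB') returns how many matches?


Pattern '[a-z]+' finds one or more lowercase letters.
Text: 'cedd 481 CBB faec 671 DD ab 488 BB'
Scanning for matches:
  Match 1: 'cedd'
  Match 2: 'faec'
  Match 3: 'ab'
Total matches: 3

3


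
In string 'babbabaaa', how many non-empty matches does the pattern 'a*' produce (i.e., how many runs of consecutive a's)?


Pattern 'a*' matches zero or more a's. We want non-empty runs of consecutive a's.
String: 'babbabaaa'
Walking through the string to find runs of a's:
  Run 1: positions 1-1 -> 'a'
  Run 2: positions 4-4 -> 'a'
  Run 3: positions 6-8 -> 'aaa'
Non-empty runs found: ['a', 'a', 'aaa']
Count: 3

3


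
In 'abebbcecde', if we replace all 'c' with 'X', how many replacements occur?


re.sub('c', 'X', text) replaces every occurrence of 'c' with 'X'.
Text: 'abebbcecde'
Scanning for 'c':
  pos 5: 'c' -> replacement #1
  pos 7: 'c' -> replacement #2
Total replacements: 2

2


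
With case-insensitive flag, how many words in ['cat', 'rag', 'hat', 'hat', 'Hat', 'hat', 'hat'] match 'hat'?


Case-insensitive matching: compare each word's lowercase form to 'hat'.
  'cat' -> lower='cat' -> no
  'rag' -> lower='rag' -> no
  'hat' -> lower='hat' -> MATCH
  'hat' -> lower='hat' -> MATCH
  'Hat' -> lower='hat' -> MATCH
  'hat' -> lower='hat' -> MATCH
  'hat' -> lower='hat' -> MATCH
Matches: ['hat', 'hat', 'Hat', 'hat', 'hat']
Count: 5

5


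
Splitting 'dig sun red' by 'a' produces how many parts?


Splitting by 'a' breaks the string at each occurrence of the separator.
Text: 'dig sun red'
Parts after split:
  Part 1: 'dig sun red'
Total parts: 1

1


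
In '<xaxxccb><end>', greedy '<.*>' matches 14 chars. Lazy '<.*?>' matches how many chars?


Greedy '<.*>' tries to match as MUCH as possible.
Lazy '<.*?>' tries to match as LITTLE as possible.

String: '<xaxxccb><end>'
Greedy '<.*>' starts at first '<' and extends to the LAST '>': '<xaxxccb><end>' (14 chars)
Lazy '<.*?>' starts at first '<' and stops at the FIRST '>': '<xaxxccb>' (9 chars)

9


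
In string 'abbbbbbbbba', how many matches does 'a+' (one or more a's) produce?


Pattern 'a+' matches one or more consecutive a's.
String: 'abbbbbbbbba'
Scanning for runs of a:
  Match 1: 'a' (length 1)
  Match 2: 'a' (length 1)
Total matches: 2

2


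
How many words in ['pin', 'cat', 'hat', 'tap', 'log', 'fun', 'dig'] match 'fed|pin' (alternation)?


Alternation 'fed|pin' matches either 'fed' or 'pin'.
Checking each word:
  'pin' -> MATCH
  'cat' -> no
  'hat' -> no
  'tap' -> no
  'log' -> no
  'fun' -> no
  'dig' -> no
Matches: ['pin']
Count: 1

1


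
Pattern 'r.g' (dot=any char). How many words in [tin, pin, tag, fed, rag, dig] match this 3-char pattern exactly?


Pattern 'r.g' means: starts with 'r', any single char, ends with 'g'.
Checking each word (must be exactly 3 chars):
  'tin' (len=3): no
  'pin' (len=3): no
  'tag' (len=3): no
  'fed' (len=3): no
  'rag' (len=3): MATCH
  'dig' (len=3): no
Matching words: ['rag']
Total: 1

1


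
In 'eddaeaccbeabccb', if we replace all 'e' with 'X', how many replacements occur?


re.sub('e', 'X', text) replaces every occurrence of 'e' with 'X'.
Text: 'eddaeaccbeabccb'
Scanning for 'e':
  pos 0: 'e' -> replacement #1
  pos 4: 'e' -> replacement #2
  pos 9: 'e' -> replacement #3
Total replacements: 3

3


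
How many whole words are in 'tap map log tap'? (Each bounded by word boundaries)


Word boundaries (\b) mark the start/end of each word.
Text: 'tap map log tap'
Splitting by whitespace:
  Word 1: 'tap'
  Word 2: 'map'
  Word 3: 'log'
  Word 4: 'tap'
Total whole words: 4

4


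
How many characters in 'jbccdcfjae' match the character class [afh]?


Character class [afh] matches any of: {a, f, h}
Scanning string 'jbccdcfjae' character by character:
  pos 0: 'j' -> no
  pos 1: 'b' -> no
  pos 2: 'c' -> no
  pos 3: 'c' -> no
  pos 4: 'd' -> no
  pos 5: 'c' -> no
  pos 6: 'f' -> MATCH
  pos 7: 'j' -> no
  pos 8: 'a' -> MATCH
  pos 9: 'e' -> no
Total matches: 2

2


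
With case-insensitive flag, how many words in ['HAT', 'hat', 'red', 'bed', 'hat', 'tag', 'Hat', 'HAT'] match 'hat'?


Case-insensitive matching: compare each word's lowercase form to 'hat'.
  'HAT' -> lower='hat' -> MATCH
  'hat' -> lower='hat' -> MATCH
  'red' -> lower='red' -> no
  'bed' -> lower='bed' -> no
  'hat' -> lower='hat' -> MATCH
  'tag' -> lower='tag' -> no
  'Hat' -> lower='hat' -> MATCH
  'HAT' -> lower='hat' -> MATCH
Matches: ['HAT', 'hat', 'hat', 'Hat', 'HAT']
Count: 5

5


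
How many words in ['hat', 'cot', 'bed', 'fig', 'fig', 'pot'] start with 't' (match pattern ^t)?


Pattern ^t anchors to start of word. Check which words begin with 't':
  'hat' -> no
  'cot' -> no
  'bed' -> no
  'fig' -> no
  'fig' -> no
  'pot' -> no
Matching words: []
Count: 0

0


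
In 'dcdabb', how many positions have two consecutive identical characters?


Looking for consecutive identical characters in 'dcdabb':
  pos 0-1: 'd' vs 'c' -> different
  pos 1-2: 'c' vs 'd' -> different
  pos 2-3: 'd' vs 'a' -> different
  pos 3-4: 'a' vs 'b' -> different
  pos 4-5: 'b' vs 'b' -> MATCH ('bb')
Consecutive identical pairs: ['bb']
Count: 1

1


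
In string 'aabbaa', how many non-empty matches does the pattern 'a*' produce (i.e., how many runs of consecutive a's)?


Pattern 'a*' matches zero or more a's. We want non-empty runs of consecutive a's.
String: 'aabbaa'
Walking through the string to find runs of a's:
  Run 1: positions 0-1 -> 'aa'
  Run 2: positions 4-5 -> 'aa'
Non-empty runs found: ['aa', 'aa']
Count: 2

2


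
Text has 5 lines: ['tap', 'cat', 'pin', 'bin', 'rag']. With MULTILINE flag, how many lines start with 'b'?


With MULTILINE flag, ^ matches the start of each line.
Lines: ['tap', 'cat', 'pin', 'bin', 'rag']
Checking which lines start with 'b':
  Line 1: 'tap' -> no
  Line 2: 'cat' -> no
  Line 3: 'pin' -> no
  Line 4: 'bin' -> MATCH
  Line 5: 'rag' -> no
Matching lines: ['bin']
Count: 1

1


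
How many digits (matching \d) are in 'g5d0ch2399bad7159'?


\d matches any digit 0-9.
Scanning 'g5d0ch2399bad7159':
  pos 1: '5' -> DIGIT
  pos 3: '0' -> DIGIT
  pos 6: '2' -> DIGIT
  pos 7: '3' -> DIGIT
  pos 8: '9' -> DIGIT
  pos 9: '9' -> DIGIT
  pos 13: '7' -> DIGIT
  pos 14: '1' -> DIGIT
  pos 15: '5' -> DIGIT
  pos 16: '9' -> DIGIT
Digits found: ['5', '0', '2', '3', '9', '9', '7', '1', '5', '9']
Total: 10

10


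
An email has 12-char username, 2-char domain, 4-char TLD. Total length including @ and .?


An email address has format: username@domain.tld
Username length: 12
'@' character: 1
Domain length: 2
'.' character: 1
TLD length: 4
Total = 12 + 1 + 2 + 1 + 4 = 20

20


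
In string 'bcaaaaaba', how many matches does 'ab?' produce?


Pattern 'ab?' matches 'a' optionally followed by 'b'.
String: 'bcaaaaaba'
Scanning left to right for 'a' then checking next char:
  Match 1: 'a' (a not followed by b)
  Match 2: 'a' (a not followed by b)
  Match 3: 'a' (a not followed by b)
  Match 4: 'a' (a not followed by b)
  Match 5: 'ab' (a followed by b)
  Match 6: 'a' (a not followed by b)
Total matches: 6

6


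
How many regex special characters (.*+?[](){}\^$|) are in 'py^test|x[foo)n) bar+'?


Regex special characters are: . * + ? [ ] ( ) { } \ ^ $ |
Scanning 'py^test|x[foo)n) bar+':
  pos 2: '^' -> SPECIAL
  pos 7: '|' -> SPECIAL
  pos 9: '[' -> SPECIAL
  pos 13: ')' -> SPECIAL
  pos 15: ')' -> SPECIAL
  pos 20: '+' -> SPECIAL
Special chars found: ['^', '|', '[', ')', ')', '+']
Total: 6

6


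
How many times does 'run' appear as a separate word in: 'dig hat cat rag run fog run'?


Scanning each word for exact match 'run':
  Word 1: 'dig' -> no
  Word 2: 'hat' -> no
  Word 3: 'cat' -> no
  Word 4: 'rag' -> no
  Word 5: 'run' -> MATCH
  Word 6: 'fog' -> no
  Word 7: 'run' -> MATCH
Total matches: 2

2


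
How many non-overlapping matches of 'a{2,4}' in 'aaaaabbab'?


Pattern 'a{2,4}' matches between 2 and 4 consecutive a's (greedy).
String: 'aaaaabbab'
Finding runs of a's and applying greedy matching:
  Run at pos 0: 'aaaaa' (length 5)
  Run at pos 7: 'a' (length 1)
Matches: ['aaaa']
Count: 1

1


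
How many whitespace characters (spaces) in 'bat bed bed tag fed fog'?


\s matches whitespace characters (spaces, tabs, etc.).
Text: 'bat bed bed tag fed fog'
This text has 6 words separated by spaces.
Number of spaces = number of words - 1 = 6 - 1 = 5

5


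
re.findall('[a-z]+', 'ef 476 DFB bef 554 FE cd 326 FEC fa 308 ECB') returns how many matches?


Pattern '[a-z]+' finds one or more lowercase letters.
Text: 'ef 476 DFB bef 554 FE cd 326 FEC fa 308 ECB'
Scanning for matches:
  Match 1: 'ef'
  Match 2: 'bef'
  Match 3: 'cd'
  Match 4: 'fa'
Total matches: 4

4


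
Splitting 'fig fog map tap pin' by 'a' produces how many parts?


Splitting by 'a' breaks the string at each occurrence of the separator.
Text: 'fig fog map tap pin'
Parts after split:
  Part 1: 'fig fog m'
  Part 2: 'p t'
  Part 3: 'p pin'
Total parts: 3

3


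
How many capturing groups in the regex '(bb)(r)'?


To count capturing groups, count each '(' that starts a group.
Pattern: '(bb)(r)'
Walking through the pattern:
  Position 0: '(' -> group #1
  Position 4: '(' -> group #2
Total capturing groups: 2

2


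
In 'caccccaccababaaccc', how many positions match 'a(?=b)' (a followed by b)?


Lookahead 'a(?=b)' matches 'a' only when followed by 'b'.
String: 'caccccaccababaaccc'
Checking each position where char is 'a':
  pos 1: 'a' -> no (next='c')
  pos 6: 'a' -> no (next='c')
  pos 9: 'a' -> MATCH (next='b')
  pos 11: 'a' -> MATCH (next='b')
  pos 13: 'a' -> no (next='a')
  pos 14: 'a' -> no (next='c')
Matching positions: [9, 11]
Count: 2

2


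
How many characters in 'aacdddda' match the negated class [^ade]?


Negated class [^ade] matches any char NOT in {a, d, e}
Scanning 'aacdddda':
  pos 0: 'a' -> no (excluded)
  pos 1: 'a' -> no (excluded)
  pos 2: 'c' -> MATCH
  pos 3: 'd' -> no (excluded)
  pos 4: 'd' -> no (excluded)
  pos 5: 'd' -> no (excluded)
  pos 6: 'd' -> no (excluded)
  pos 7: 'a' -> no (excluded)
Total matches: 1

1


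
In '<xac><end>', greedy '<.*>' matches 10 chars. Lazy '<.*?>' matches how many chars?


Greedy '<.*>' tries to match as MUCH as possible.
Lazy '<.*?>' tries to match as LITTLE as possible.

String: '<xac><end>'
Greedy '<.*>' starts at first '<' and extends to the LAST '>': '<xac><end>' (10 chars)
Lazy '<.*?>' starts at first '<' and stops at the FIRST '>': '<xac>' (5 chars)

5


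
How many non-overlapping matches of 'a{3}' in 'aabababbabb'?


Pattern 'a{3}' matches exactly 3 consecutive a's (greedy, non-overlapping).
String: 'aabababbabb'
Scanning for runs of a's:
  Run at pos 0: 'aa' (length 2) -> 0 match(es)
  Run at pos 3: 'a' (length 1) -> 0 match(es)
  Run at pos 5: 'a' (length 1) -> 0 match(es)
  Run at pos 8: 'a' (length 1) -> 0 match(es)
Matches found: []
Total: 0

0


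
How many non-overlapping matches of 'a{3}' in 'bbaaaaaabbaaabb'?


Pattern 'a{3}' matches exactly 3 consecutive a's (greedy, non-overlapping).
String: 'bbaaaaaabbaaabb'
Scanning for runs of a's:
  Run at pos 2: 'aaaaaa' (length 6) -> 2 match(es)
  Run at pos 10: 'aaa' (length 3) -> 1 match(es)
Matches found: ['aaa', 'aaa', 'aaa']
Total: 3

3


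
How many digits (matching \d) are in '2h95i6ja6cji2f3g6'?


\d matches any digit 0-9.
Scanning '2h95i6ja6cji2f3g6':
  pos 0: '2' -> DIGIT
  pos 2: '9' -> DIGIT
  pos 3: '5' -> DIGIT
  pos 5: '6' -> DIGIT
  pos 8: '6' -> DIGIT
  pos 12: '2' -> DIGIT
  pos 14: '3' -> DIGIT
  pos 16: '6' -> DIGIT
Digits found: ['2', '9', '5', '6', '6', '2', '3', '6']
Total: 8

8


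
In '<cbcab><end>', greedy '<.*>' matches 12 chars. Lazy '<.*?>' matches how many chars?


Greedy '<.*>' tries to match as MUCH as possible.
Lazy '<.*?>' tries to match as LITTLE as possible.

String: '<cbcab><end>'
Greedy '<.*>' starts at first '<' and extends to the LAST '>': '<cbcab><end>' (12 chars)
Lazy '<.*?>' starts at first '<' and stops at the FIRST '>': '<cbcab>' (7 chars)

7


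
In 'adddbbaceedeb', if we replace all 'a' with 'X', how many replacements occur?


re.sub('a', 'X', text) replaces every occurrence of 'a' with 'X'.
Text: 'adddbbaceedeb'
Scanning for 'a':
  pos 0: 'a' -> replacement #1
  pos 6: 'a' -> replacement #2
Total replacements: 2

2


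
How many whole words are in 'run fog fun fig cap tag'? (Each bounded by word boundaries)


Word boundaries (\b) mark the start/end of each word.
Text: 'run fog fun fig cap tag'
Splitting by whitespace:
  Word 1: 'run'
  Word 2: 'fog'
  Word 3: 'fun'
  Word 4: 'fig'
  Word 5: 'cap'
  Word 6: 'tag'
Total whole words: 6

6


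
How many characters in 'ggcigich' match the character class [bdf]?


Character class [bdf] matches any of: {b, d, f}
Scanning string 'ggcigich' character by character:
  pos 0: 'g' -> no
  pos 1: 'g' -> no
  pos 2: 'c' -> no
  pos 3: 'i' -> no
  pos 4: 'g' -> no
  pos 5: 'i' -> no
  pos 6: 'c' -> no
  pos 7: 'h' -> no
Total matches: 0

0


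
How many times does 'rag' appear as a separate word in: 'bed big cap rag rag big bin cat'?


Scanning each word for exact match 'rag':
  Word 1: 'bed' -> no
  Word 2: 'big' -> no
  Word 3: 'cap' -> no
  Word 4: 'rag' -> MATCH
  Word 5: 'rag' -> MATCH
  Word 6: 'big' -> no
  Word 7: 'bin' -> no
  Word 8: 'cat' -> no
Total matches: 2

2


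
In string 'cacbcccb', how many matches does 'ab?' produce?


Pattern 'ab?' matches 'a' optionally followed by 'b'.
String: 'cacbcccb'
Scanning left to right for 'a' then checking next char:
  Match 1: 'a' (a not followed by b)
Total matches: 1

1


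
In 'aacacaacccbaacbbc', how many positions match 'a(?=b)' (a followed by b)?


Lookahead 'a(?=b)' matches 'a' only when followed by 'b'.
String: 'aacacaacccbaacbbc'
Checking each position where char is 'a':
  pos 0: 'a' -> no (next='a')
  pos 1: 'a' -> no (next='c')
  pos 3: 'a' -> no (next='c')
  pos 5: 'a' -> no (next='a')
  pos 6: 'a' -> no (next='c')
  pos 11: 'a' -> no (next='a')
  pos 12: 'a' -> no (next='c')
Matching positions: []
Count: 0

0


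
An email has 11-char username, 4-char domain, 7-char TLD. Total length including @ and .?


An email address has format: username@domain.tld
Username length: 11
'@' character: 1
Domain length: 4
'.' character: 1
TLD length: 7
Total = 11 + 1 + 4 + 1 + 7 = 24

24


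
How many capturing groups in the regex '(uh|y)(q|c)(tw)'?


To count capturing groups, count each '(' that starts a group.
Pattern: '(uh|y)(q|c)(tw)'
Walking through the pattern:
  Position 0: '(' -> group #1
  Position 6: '(' -> group #2
  Position 11: '(' -> group #3
Total capturing groups: 3

3


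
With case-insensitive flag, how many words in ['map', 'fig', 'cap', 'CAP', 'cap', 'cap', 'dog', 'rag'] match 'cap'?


Case-insensitive matching: compare each word's lowercase form to 'cap'.
  'map' -> lower='map' -> no
  'fig' -> lower='fig' -> no
  'cap' -> lower='cap' -> MATCH
  'CAP' -> lower='cap' -> MATCH
  'cap' -> lower='cap' -> MATCH
  'cap' -> lower='cap' -> MATCH
  'dog' -> lower='dog' -> no
  'rag' -> lower='rag' -> no
Matches: ['cap', 'CAP', 'cap', 'cap']
Count: 4

4


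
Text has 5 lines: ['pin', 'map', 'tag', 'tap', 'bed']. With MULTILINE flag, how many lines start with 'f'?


With MULTILINE flag, ^ matches the start of each line.
Lines: ['pin', 'map', 'tag', 'tap', 'bed']
Checking which lines start with 'f':
  Line 1: 'pin' -> no
  Line 2: 'map' -> no
  Line 3: 'tag' -> no
  Line 4: 'tap' -> no
  Line 5: 'bed' -> no
Matching lines: []
Count: 0

0


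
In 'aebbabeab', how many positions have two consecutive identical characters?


Looking for consecutive identical characters in 'aebbabeab':
  pos 0-1: 'a' vs 'e' -> different
  pos 1-2: 'e' vs 'b' -> different
  pos 2-3: 'b' vs 'b' -> MATCH ('bb')
  pos 3-4: 'b' vs 'a' -> different
  pos 4-5: 'a' vs 'b' -> different
  pos 5-6: 'b' vs 'e' -> different
  pos 6-7: 'e' vs 'a' -> different
  pos 7-8: 'a' vs 'b' -> different
Consecutive identical pairs: ['bb']
Count: 1

1


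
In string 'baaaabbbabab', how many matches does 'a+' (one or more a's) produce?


Pattern 'a+' matches one or more consecutive a's.
String: 'baaaabbbabab'
Scanning for runs of a:
  Match 1: 'aaaa' (length 4)
  Match 2: 'a' (length 1)
  Match 3: 'a' (length 1)
Total matches: 3

3


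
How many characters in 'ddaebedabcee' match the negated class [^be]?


Negated class [^be] matches any char NOT in {b, e}
Scanning 'ddaebedabcee':
  pos 0: 'd' -> MATCH
  pos 1: 'd' -> MATCH
  pos 2: 'a' -> MATCH
  pos 3: 'e' -> no (excluded)
  pos 4: 'b' -> no (excluded)
  pos 5: 'e' -> no (excluded)
  pos 6: 'd' -> MATCH
  pos 7: 'a' -> MATCH
  pos 8: 'b' -> no (excluded)
  pos 9: 'c' -> MATCH
  pos 10: 'e' -> no (excluded)
  pos 11: 'e' -> no (excluded)
Total matches: 6

6


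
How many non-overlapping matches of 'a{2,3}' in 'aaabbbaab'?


Pattern 'a{2,3}' matches between 2 and 3 consecutive a's (greedy).
String: 'aaabbbaab'
Finding runs of a's and applying greedy matching:
  Run at pos 0: 'aaa' (length 3)
  Run at pos 6: 'aa' (length 2)
Matches: ['aaa', 'aa']
Count: 2

2


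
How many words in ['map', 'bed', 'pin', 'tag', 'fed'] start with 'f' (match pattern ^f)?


Pattern ^f anchors to start of word. Check which words begin with 'f':
  'map' -> no
  'bed' -> no
  'pin' -> no
  'tag' -> no
  'fed' -> MATCH (starts with 'f')
Matching words: ['fed']
Count: 1

1


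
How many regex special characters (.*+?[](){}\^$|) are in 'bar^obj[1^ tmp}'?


Regex special characters are: . * + ? [ ] ( ) { } \ ^ $ |
Scanning 'bar^obj[1^ tmp}':
  pos 3: '^' -> SPECIAL
  pos 7: '[' -> SPECIAL
  pos 9: '^' -> SPECIAL
  pos 14: '}' -> SPECIAL
Special chars found: ['^', '[', '^', '}']
Total: 4

4


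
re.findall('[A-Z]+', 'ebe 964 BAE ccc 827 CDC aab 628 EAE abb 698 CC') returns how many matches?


Pattern '[A-Z]+' finds one or more uppercase letters.
Text: 'ebe 964 BAE ccc 827 CDC aab 628 EAE abb 698 CC'
Scanning for matches:
  Match 1: 'BAE'
  Match 2: 'CDC'
  Match 3: 'EAE'
  Match 4: 'CC'
Total matches: 4

4


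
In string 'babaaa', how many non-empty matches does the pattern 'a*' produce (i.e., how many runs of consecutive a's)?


Pattern 'a*' matches zero or more a's. We want non-empty runs of consecutive a's.
String: 'babaaa'
Walking through the string to find runs of a's:
  Run 1: positions 1-1 -> 'a'
  Run 2: positions 3-5 -> 'aaa'
Non-empty runs found: ['a', 'aaa']
Count: 2

2


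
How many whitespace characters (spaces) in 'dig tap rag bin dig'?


\s matches whitespace characters (spaces, tabs, etc.).
Text: 'dig tap rag bin dig'
This text has 5 words separated by spaces.
Number of spaces = number of words - 1 = 5 - 1 = 4

4


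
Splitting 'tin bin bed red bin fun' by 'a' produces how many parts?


Splitting by 'a' breaks the string at each occurrence of the separator.
Text: 'tin bin bed red bin fun'
Parts after split:
  Part 1: 'tin bin bed red bin fun'
Total parts: 1

1


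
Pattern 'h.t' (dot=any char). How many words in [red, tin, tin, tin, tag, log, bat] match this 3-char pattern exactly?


Pattern 'h.t' means: starts with 'h', any single char, ends with 't'.
Checking each word (must be exactly 3 chars):
  'red' (len=3): no
  'tin' (len=3): no
  'tin' (len=3): no
  'tin' (len=3): no
  'tag' (len=3): no
  'log' (len=3): no
  'bat' (len=3): no
Matching words: []
Total: 0

0


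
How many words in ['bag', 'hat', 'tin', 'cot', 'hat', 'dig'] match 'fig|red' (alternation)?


Alternation 'fig|red' matches either 'fig' or 'red'.
Checking each word:
  'bag' -> no
  'hat' -> no
  'tin' -> no
  'cot' -> no
  'hat' -> no
  'dig' -> no
Matches: []
Count: 0

0


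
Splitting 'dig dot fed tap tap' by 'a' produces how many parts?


Splitting by 'a' breaks the string at each occurrence of the separator.
Text: 'dig dot fed tap tap'
Parts after split:
  Part 1: 'dig dot fed t'
  Part 2: 'p t'
  Part 3: 'p'
Total parts: 3

3


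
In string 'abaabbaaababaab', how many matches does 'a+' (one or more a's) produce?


Pattern 'a+' matches one or more consecutive a's.
String: 'abaabbaaababaab'
Scanning for runs of a:
  Match 1: 'a' (length 1)
  Match 2: 'aa' (length 2)
  Match 3: 'aaa' (length 3)
  Match 4: 'a' (length 1)
  Match 5: 'aa' (length 2)
Total matches: 5

5


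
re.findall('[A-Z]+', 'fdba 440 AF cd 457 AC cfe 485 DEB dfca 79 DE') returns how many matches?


Pattern '[A-Z]+' finds one or more uppercase letters.
Text: 'fdba 440 AF cd 457 AC cfe 485 DEB dfca 79 DE'
Scanning for matches:
  Match 1: 'AF'
  Match 2: 'AC'
  Match 3: 'DEB'
  Match 4: 'DE'
Total matches: 4

4


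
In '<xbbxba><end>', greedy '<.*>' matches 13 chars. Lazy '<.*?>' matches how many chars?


Greedy '<.*>' tries to match as MUCH as possible.
Lazy '<.*?>' tries to match as LITTLE as possible.

String: '<xbbxba><end>'
Greedy '<.*>' starts at first '<' and extends to the LAST '>': '<xbbxba><end>' (13 chars)
Lazy '<.*?>' starts at first '<' and stops at the FIRST '>': '<xbbxba>' (8 chars)

8


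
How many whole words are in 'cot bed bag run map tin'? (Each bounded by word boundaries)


Word boundaries (\b) mark the start/end of each word.
Text: 'cot bed bag run map tin'
Splitting by whitespace:
  Word 1: 'cot'
  Word 2: 'bed'
  Word 3: 'bag'
  Word 4: 'run'
  Word 5: 'map'
  Word 6: 'tin'
Total whole words: 6

6


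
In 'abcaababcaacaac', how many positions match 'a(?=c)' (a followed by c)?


Lookahead 'a(?=c)' matches 'a' only when followed by 'c'.
String: 'abcaababcaacaac'
Checking each position where char is 'a':
  pos 0: 'a' -> no (next='b')
  pos 3: 'a' -> no (next='a')
  pos 4: 'a' -> no (next='b')
  pos 6: 'a' -> no (next='b')
  pos 9: 'a' -> no (next='a')
  pos 10: 'a' -> MATCH (next='c')
  pos 12: 'a' -> no (next='a')
  pos 13: 'a' -> MATCH (next='c')
Matching positions: [10, 13]
Count: 2

2


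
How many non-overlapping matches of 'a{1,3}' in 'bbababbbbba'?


Pattern 'a{1,3}' matches between 1 and 3 consecutive a's (greedy).
String: 'bbababbbbba'
Finding runs of a's and applying greedy matching:
  Run at pos 2: 'a' (length 1)
  Run at pos 4: 'a' (length 1)
  Run at pos 10: 'a' (length 1)
Matches: ['a', 'a', 'a']
Count: 3

3


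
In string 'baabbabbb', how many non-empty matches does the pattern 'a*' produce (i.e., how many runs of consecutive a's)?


Pattern 'a*' matches zero or more a's. We want non-empty runs of consecutive a's.
String: 'baabbabbb'
Walking through the string to find runs of a's:
  Run 1: positions 1-2 -> 'aa'
  Run 2: positions 5-5 -> 'a'
Non-empty runs found: ['aa', 'a']
Count: 2

2


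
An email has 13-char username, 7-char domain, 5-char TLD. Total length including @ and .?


An email address has format: username@domain.tld
Username length: 13
'@' character: 1
Domain length: 7
'.' character: 1
TLD length: 5
Total = 13 + 1 + 7 + 1 + 5 = 27

27


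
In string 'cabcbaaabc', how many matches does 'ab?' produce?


Pattern 'ab?' matches 'a' optionally followed by 'b'.
String: 'cabcbaaabc'
Scanning left to right for 'a' then checking next char:
  Match 1: 'ab' (a followed by b)
  Match 2: 'a' (a not followed by b)
  Match 3: 'a' (a not followed by b)
  Match 4: 'ab' (a followed by b)
Total matches: 4

4


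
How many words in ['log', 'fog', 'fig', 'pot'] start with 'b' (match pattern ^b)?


Pattern ^b anchors to start of word. Check which words begin with 'b':
  'log' -> no
  'fog' -> no
  'fig' -> no
  'pot' -> no
Matching words: []
Count: 0

0


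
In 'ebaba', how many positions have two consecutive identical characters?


Looking for consecutive identical characters in 'ebaba':
  pos 0-1: 'e' vs 'b' -> different
  pos 1-2: 'b' vs 'a' -> different
  pos 2-3: 'a' vs 'b' -> different
  pos 3-4: 'b' vs 'a' -> different
Consecutive identical pairs: []
Count: 0

0


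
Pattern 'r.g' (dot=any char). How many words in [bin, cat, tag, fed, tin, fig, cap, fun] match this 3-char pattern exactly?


Pattern 'r.g' means: starts with 'r', any single char, ends with 'g'.
Checking each word (must be exactly 3 chars):
  'bin' (len=3): no
  'cat' (len=3): no
  'tag' (len=3): no
  'fed' (len=3): no
  'tin' (len=3): no
  'fig' (len=3): no
  'cap' (len=3): no
  'fun' (len=3): no
Matching words: []
Total: 0

0


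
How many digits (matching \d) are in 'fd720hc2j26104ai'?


\d matches any digit 0-9.
Scanning 'fd720hc2j26104ai':
  pos 2: '7' -> DIGIT
  pos 3: '2' -> DIGIT
  pos 4: '0' -> DIGIT
  pos 7: '2' -> DIGIT
  pos 9: '2' -> DIGIT
  pos 10: '6' -> DIGIT
  pos 11: '1' -> DIGIT
  pos 12: '0' -> DIGIT
  pos 13: '4' -> DIGIT
Digits found: ['7', '2', '0', '2', '2', '6', '1', '0', '4']
Total: 9

9


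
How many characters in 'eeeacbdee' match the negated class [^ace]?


Negated class [^ace] matches any char NOT in {a, c, e}
Scanning 'eeeacbdee':
  pos 0: 'e' -> no (excluded)
  pos 1: 'e' -> no (excluded)
  pos 2: 'e' -> no (excluded)
  pos 3: 'a' -> no (excluded)
  pos 4: 'c' -> no (excluded)
  pos 5: 'b' -> MATCH
  pos 6: 'd' -> MATCH
  pos 7: 'e' -> no (excluded)
  pos 8: 'e' -> no (excluded)
Total matches: 2

2


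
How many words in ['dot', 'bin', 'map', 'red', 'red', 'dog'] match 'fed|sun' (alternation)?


Alternation 'fed|sun' matches either 'fed' or 'sun'.
Checking each word:
  'dot' -> no
  'bin' -> no
  'map' -> no
  'red' -> no
  'red' -> no
  'dog' -> no
Matches: []
Count: 0

0


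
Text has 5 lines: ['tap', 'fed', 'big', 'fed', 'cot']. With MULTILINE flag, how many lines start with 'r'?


With MULTILINE flag, ^ matches the start of each line.
Lines: ['tap', 'fed', 'big', 'fed', 'cot']
Checking which lines start with 'r':
  Line 1: 'tap' -> no
  Line 2: 'fed' -> no
  Line 3: 'big' -> no
  Line 4: 'fed' -> no
  Line 5: 'cot' -> no
Matching lines: []
Count: 0

0


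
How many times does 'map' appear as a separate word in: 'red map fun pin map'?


Scanning each word for exact match 'map':
  Word 1: 'red' -> no
  Word 2: 'map' -> MATCH
  Word 3: 'fun' -> no
  Word 4: 'pin' -> no
  Word 5: 'map' -> MATCH
Total matches: 2

2


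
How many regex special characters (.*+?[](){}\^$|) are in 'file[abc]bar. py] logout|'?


Regex special characters are: . * + ? [ ] ( ) { } \ ^ $ |
Scanning 'file[abc]bar. py] logout|':
  pos 4: '[' -> SPECIAL
  pos 8: ']' -> SPECIAL
  pos 12: '.' -> SPECIAL
  pos 16: ']' -> SPECIAL
  pos 24: '|' -> SPECIAL
Special chars found: ['[', ']', '.', ']', '|']
Total: 5

5


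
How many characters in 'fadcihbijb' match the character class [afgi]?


Character class [afgi] matches any of: {a, f, g, i}
Scanning string 'fadcihbijb' character by character:
  pos 0: 'f' -> MATCH
  pos 1: 'a' -> MATCH
  pos 2: 'd' -> no
  pos 3: 'c' -> no
  pos 4: 'i' -> MATCH
  pos 5: 'h' -> no
  pos 6: 'b' -> no
  pos 7: 'i' -> MATCH
  pos 8: 'j' -> no
  pos 9: 'b' -> no
Total matches: 4

4


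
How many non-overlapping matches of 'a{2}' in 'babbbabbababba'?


Pattern 'a{2}' matches exactly 2 consecutive a's (greedy, non-overlapping).
String: 'babbbabbababba'
Scanning for runs of a's:
  Run at pos 1: 'a' (length 1) -> 0 match(es)
  Run at pos 5: 'a' (length 1) -> 0 match(es)
  Run at pos 8: 'a' (length 1) -> 0 match(es)
  Run at pos 10: 'a' (length 1) -> 0 match(es)
  Run at pos 13: 'a' (length 1) -> 0 match(es)
Matches found: []
Total: 0

0


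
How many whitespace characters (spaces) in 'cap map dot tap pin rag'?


\s matches whitespace characters (spaces, tabs, etc.).
Text: 'cap map dot tap pin rag'
This text has 6 words separated by spaces.
Number of spaces = number of words - 1 = 6 - 1 = 5

5


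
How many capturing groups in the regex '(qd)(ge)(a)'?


To count capturing groups, count each '(' that starts a group.
Pattern: '(qd)(ge)(a)'
Walking through the pattern:
  Position 0: '(' -> group #1
  Position 4: '(' -> group #2
  Position 8: '(' -> group #3
Total capturing groups: 3

3


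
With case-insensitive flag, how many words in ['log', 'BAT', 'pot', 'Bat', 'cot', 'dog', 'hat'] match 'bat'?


Case-insensitive matching: compare each word's lowercase form to 'bat'.
  'log' -> lower='log' -> no
  'BAT' -> lower='bat' -> MATCH
  'pot' -> lower='pot' -> no
  'Bat' -> lower='bat' -> MATCH
  'cot' -> lower='cot' -> no
  'dog' -> lower='dog' -> no
  'hat' -> lower='hat' -> no
Matches: ['BAT', 'Bat']
Count: 2

2


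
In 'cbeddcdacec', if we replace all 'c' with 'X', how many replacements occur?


re.sub('c', 'X', text) replaces every occurrence of 'c' with 'X'.
Text: 'cbeddcdacec'
Scanning for 'c':
  pos 0: 'c' -> replacement #1
  pos 5: 'c' -> replacement #2
  pos 8: 'c' -> replacement #3
  pos 10: 'c' -> replacement #4
Total replacements: 4

4


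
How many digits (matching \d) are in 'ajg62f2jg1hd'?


\d matches any digit 0-9.
Scanning 'ajg62f2jg1hd':
  pos 3: '6' -> DIGIT
  pos 4: '2' -> DIGIT
  pos 6: '2' -> DIGIT
  pos 9: '1' -> DIGIT
Digits found: ['6', '2', '2', '1']
Total: 4

4


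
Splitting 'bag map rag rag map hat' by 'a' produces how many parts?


Splitting by 'a' breaks the string at each occurrence of the separator.
Text: 'bag map rag rag map hat'
Parts after split:
  Part 1: 'b'
  Part 2: 'g m'
  Part 3: 'p r'
  Part 4: 'g r'
  Part 5: 'g m'
  Part 6: 'p h'
  Part 7: 't'
Total parts: 7

7


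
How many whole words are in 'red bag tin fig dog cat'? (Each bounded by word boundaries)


Word boundaries (\b) mark the start/end of each word.
Text: 'red bag tin fig dog cat'
Splitting by whitespace:
  Word 1: 'red'
  Word 2: 'bag'
  Word 3: 'tin'
  Word 4: 'fig'
  Word 5: 'dog'
  Word 6: 'cat'
Total whole words: 6

6


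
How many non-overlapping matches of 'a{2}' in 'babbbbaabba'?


Pattern 'a{2}' matches exactly 2 consecutive a's (greedy, non-overlapping).
String: 'babbbbaabba'
Scanning for runs of a's:
  Run at pos 1: 'a' (length 1) -> 0 match(es)
  Run at pos 6: 'aa' (length 2) -> 1 match(es)
  Run at pos 10: 'a' (length 1) -> 0 match(es)
Matches found: ['aa']
Total: 1

1
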